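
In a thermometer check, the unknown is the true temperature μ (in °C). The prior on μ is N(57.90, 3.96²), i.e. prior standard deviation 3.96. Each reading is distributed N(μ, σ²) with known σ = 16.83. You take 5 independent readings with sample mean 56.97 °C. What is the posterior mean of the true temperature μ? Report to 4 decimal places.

57.6984

For Normal data with known variance σ², a Normal(μ₀, σ₀²) prior on μ is conjugate. Posterior precision = 1/σ₀² + n/σ²; posterior mean is the precision-weighted average of μ₀ and x̄.
n·x̄ = 5·56.97 = 284.85.
σ₀² = 3.96² = 15.6816, σ² = 16.83² = 283.2489; σ² + n·σ₀² = 283.2489 + 5·15.6816 = 361.6569.
Posterior mean = (μ₀/σ₀² + n·x̄/σ²)/(1/σ₀² + n/σ²) = (σ²·μ₀ + σ₀²·n·x̄)/(σ² + n·σ₀²) = (283.2489·57.90 + 15.6816·284.85)/361.6569 = 20867.01507/361.6569 = 57.6984.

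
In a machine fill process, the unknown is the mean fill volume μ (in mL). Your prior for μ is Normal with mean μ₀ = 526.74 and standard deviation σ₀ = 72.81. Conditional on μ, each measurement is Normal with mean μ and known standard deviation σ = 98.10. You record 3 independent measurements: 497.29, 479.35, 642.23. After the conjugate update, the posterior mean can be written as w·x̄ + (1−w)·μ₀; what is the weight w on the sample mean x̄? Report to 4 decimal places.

0.6230

For Normal data with known variance σ², a Normal(μ₀, σ₀²) prior on μ is conjugate. Posterior precision = 1/σ₀² + n/σ²; posterior mean is the precision-weighted average of μ₀ and x̄.
σ₀² = 72.81² = 5301.2961, σ² = 98.10² = 9623.61. Prior precision 1/σ₀² = 1/5301.2961; data precision n/σ² = 3/9623.61.
w = (n/σ²)/(1/σ₀² + n/σ²) = n·σ₀²/(σ² + n·σ₀²) = 3·5301.2961/(9623.61 + 3·5301.2961) = 15903.8883/25527.4983 = 0.6230.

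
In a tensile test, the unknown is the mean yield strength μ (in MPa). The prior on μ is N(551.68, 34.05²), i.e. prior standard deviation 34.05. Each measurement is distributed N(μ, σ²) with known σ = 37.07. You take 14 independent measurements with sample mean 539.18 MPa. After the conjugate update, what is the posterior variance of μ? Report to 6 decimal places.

For Normal data with known variance σ², a Normal(μ₀, σ₀²) prior on μ is conjugate. Posterior precision = 1/σ₀² + n/σ²; posterior mean is the precision-weighted average of μ₀ and x̄.
σ₀² = 34.05² = 1159.4025, σ² = 37.07² = 1374.1849; σ² + n·σ₀² = 1374.1849 + 14·1159.4025 = 17605.8199.
Posterior precision = 1/σ₀² + n/σ² = 1/1159.4025 + 14/1374.1849 = (σ² + n·σ₀²)/(σ₀²σ²) = 17605.8199/(1159.4025·1374.1849); posterior variance σₙ² = σ₀²σ²/(σ² + n·σ₀²) = 1159.4025·1374.1849/17605.8199 = 90.494701.

90.494701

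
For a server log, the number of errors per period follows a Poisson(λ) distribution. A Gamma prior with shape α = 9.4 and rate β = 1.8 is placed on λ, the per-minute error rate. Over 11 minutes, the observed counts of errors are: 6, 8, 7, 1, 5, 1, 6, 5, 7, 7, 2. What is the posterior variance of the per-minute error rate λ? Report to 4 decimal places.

0.3931

With a Gamma(shape α, rate β) prior, the Poisson likelihood is conjugate: the posterior is Gamma(α + ΣXᵢ, β + n).
Sum of counts S = 55 over n = 11 minutes.
Posterior: Gamma(α+S, β+n) = Gamma(9.4+55, 1.8+11) = Gamma(64.4, 12.8).
Var = α/β² = 64.4/12.8² = 0.3931.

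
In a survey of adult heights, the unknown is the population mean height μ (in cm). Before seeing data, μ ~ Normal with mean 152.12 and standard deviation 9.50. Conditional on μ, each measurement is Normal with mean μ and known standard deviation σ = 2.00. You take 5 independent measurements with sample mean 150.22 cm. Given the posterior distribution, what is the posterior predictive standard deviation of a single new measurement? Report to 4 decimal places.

2.1893

For Normal data with known variance σ², a Normal(μ₀, σ₀²) prior on μ is conjugate. Posterior precision = 1/σ₀² + n/σ²; posterior mean is the precision-weighted average of μ₀ and x̄.
σ₀² = 9.50² = 90.25, σ² = 2.00² = 4; σ² + n·σ₀² = 4 + 5·90.25 = 455.25.
Posterior precision = 1/σ₀² + n/σ² = 1/90.25 + 5/4 = (σ² + n·σ₀²)/(σ₀²σ²) = 455.25/(90.25·4); posterior variance σₙ² = σ₀²σ²/(σ² + n·σ₀²) = 90.25·4/455.25 = 0.792971.
Predictive variance for one new observation = σₙ² + σ² = 90.25·4/455.25 + 4 = σ²·(σ₀² + 455.25)/455.25 = 4·545.5/455.25 = 4.792971; SD = √(4·545.5/455.25) = 2.1893.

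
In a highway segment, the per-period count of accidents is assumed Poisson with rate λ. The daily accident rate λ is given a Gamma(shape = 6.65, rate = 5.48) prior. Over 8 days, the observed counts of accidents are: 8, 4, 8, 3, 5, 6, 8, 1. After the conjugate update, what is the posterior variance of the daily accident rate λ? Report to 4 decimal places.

0.2732

With a Gamma(shape α, rate β) prior, the Poisson likelihood is conjugate: the posterior is Gamma(α + ΣXᵢ, β + n).
Sum of counts S = 43 over n = 8 days.
Posterior: Gamma(α+S, β+n) = Gamma(6.65+43, 5.48+8) = Gamma(49.65, 13.48).
Var = α/β² = 49.65/13.48² = 0.2732.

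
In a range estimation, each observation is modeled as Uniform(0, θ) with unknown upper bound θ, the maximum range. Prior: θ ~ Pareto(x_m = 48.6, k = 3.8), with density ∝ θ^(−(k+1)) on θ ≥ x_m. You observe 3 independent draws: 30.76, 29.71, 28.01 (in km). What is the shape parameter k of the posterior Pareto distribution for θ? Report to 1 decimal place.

A Pareto(scale x_m, shape k) prior on the upper bound θ of Uniform(0, θ) is conjugate: posterior is Pareto(max(x_m, max xᵢ), k + n).
Sample maximum = 30.76; prior scale x_m = 48.6 → posterior scale = max = 48.60.
Posterior shape = 3.8 + 3 = 6.8.
Posterior shape k = 6.8.

6.8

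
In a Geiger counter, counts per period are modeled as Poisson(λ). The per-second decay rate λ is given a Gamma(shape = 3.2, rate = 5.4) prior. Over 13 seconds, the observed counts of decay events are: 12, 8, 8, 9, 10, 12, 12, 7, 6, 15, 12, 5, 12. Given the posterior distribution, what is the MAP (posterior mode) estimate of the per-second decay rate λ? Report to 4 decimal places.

With a Gamma(shape α, rate β) prior, the Poisson likelihood is conjugate: the posterior is Gamma(α + ΣXᵢ, β + n).
Sum of counts S = 128 over n = 13 seconds.
Posterior: Gamma(α+S, β+n) = Gamma(3.2+128, 5.4+13) = Gamma(131.2, 18.4).
Mode of Gamma(α,β) for α≥1 is (α−1)/β = 130.2/18.4 = 7.0761.

7.0761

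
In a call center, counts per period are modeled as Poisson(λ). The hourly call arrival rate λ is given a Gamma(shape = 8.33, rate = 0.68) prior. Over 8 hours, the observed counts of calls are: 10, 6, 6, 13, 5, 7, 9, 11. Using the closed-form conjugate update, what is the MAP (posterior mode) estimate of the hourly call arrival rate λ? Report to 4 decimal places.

8.5634

With a Gamma(shape α, rate β) prior, the Poisson likelihood is conjugate: the posterior is Gamma(α + ΣXᵢ, β + n).
Sum of counts S = 67 over n = 8 hours.
Posterior: Gamma(α+S, β+n) = Gamma(8.33+67, 0.68+8) = Gamma(75.33, 8.68).
Mode of Gamma(α,β) for α≥1 is (α−1)/β = 74.33/8.68 = 8.5634.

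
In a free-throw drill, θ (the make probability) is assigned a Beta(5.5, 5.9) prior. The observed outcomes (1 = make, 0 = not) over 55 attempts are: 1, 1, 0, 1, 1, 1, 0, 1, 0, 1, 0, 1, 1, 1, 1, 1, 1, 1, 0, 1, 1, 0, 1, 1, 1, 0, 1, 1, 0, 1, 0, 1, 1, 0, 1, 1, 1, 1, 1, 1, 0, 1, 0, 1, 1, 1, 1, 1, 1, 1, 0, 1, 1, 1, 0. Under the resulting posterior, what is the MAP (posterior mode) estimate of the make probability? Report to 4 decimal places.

0.7065

The Beta prior is conjugate to a Binomial/Bernoulli likelihood; the update adds successes to α and failures to β.
Posterior: Beta(α+k, β+n−k) = Beta(5.5+41, 5.9+14) = Beta(46.5, 19.9).
Mode of Beta(a,b) for a,b>1 is (a−1)/(a+b−2) = 45.5/64.4 = 0.7065.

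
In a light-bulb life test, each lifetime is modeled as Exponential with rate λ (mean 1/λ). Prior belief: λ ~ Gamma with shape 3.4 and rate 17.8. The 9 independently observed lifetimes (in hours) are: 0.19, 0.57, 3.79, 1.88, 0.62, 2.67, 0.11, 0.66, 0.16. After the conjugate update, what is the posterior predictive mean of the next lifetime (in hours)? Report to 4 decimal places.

2.4956

With a Gamma(shape α, rate β) prior on the exponential rate λ, the posterior after n observations with total T = Σxᵢ is Gamma(α+n, β+T).
Sum of observations T = 10.65 hours; n = 9.
Posterior: Gamma(3.4+9, 17.8+10.65) = Gamma(12.4, 28.45).
The predictive distribution for the next observation is Lomax; its mean is β/(α−1) = 28.45/11.4 = 2.4956.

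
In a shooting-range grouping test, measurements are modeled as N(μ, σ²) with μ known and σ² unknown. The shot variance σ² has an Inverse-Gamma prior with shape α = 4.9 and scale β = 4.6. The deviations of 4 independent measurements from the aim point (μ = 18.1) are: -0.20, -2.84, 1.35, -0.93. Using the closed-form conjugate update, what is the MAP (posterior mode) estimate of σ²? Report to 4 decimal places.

With known mean μ and an Inverse-Gamma(α, β) prior on σ², the Normal likelihood is conjugate: posterior is Inv-Gamma(α + n/2, β + Σ(xᵢ−μ)²/2).
Σ(xᵢ−μ)² = (-0.20)² + (-2.84)² + (1.35)² + (-0.93)² = 10.7930.
Posterior: Inv-Gamma(4.9 + 4/2, 4.6 + 10.7930/2) = Inv-Gamma(6.90, 9.99650).
Mode = β/(α+1) = 9.99650/7.90 = 1.2654.

1.2654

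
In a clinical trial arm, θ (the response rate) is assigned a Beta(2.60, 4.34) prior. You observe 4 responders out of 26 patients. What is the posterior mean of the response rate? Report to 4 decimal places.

0.2004

The Beta prior is conjugate to a Binomial/Bernoulli likelihood; the update adds successes to α and failures to β.
Posterior: Beta(α+k, β+n−k) = Beta(2.60+4, 4.34+22) = Beta(6.60, 26.34).
Posterior mean = α/(α+β) = 6.60/32.94 = 0.2004.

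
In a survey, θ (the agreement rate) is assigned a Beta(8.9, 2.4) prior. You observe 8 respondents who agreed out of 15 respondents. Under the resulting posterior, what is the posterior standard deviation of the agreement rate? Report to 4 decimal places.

0.0917

The Beta prior is conjugate to a Binomial/Bernoulli likelihood; the update adds successes to α and failures to β.
Posterior: Beta(α+k, β+n−k) = Beta(8.9+8, 2.4+7) = Beta(16.9, 9.4).
Var = αβ/((α+β)²(α+β+1)) = 16.9·9.4/(26.3²·27.3) = 0.00841280; SD = √0.00841280 = 0.0917.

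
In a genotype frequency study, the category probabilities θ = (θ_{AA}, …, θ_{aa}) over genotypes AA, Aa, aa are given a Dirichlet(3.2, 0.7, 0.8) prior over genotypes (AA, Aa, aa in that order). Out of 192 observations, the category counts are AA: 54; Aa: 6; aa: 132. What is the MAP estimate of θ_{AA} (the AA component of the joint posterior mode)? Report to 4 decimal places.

The Dirichlet prior is conjugate to the Multinomial likelihood: each posterior αⱼ = prior αⱼ + observed count nⱼ.
Posterior concentration: (57.2, 6.7, 132.8), total = 196.7.
Joint mode component: (α_{AA}−1)/(Σα−K) = 56.2/193.7 = 0.2901.

0.2901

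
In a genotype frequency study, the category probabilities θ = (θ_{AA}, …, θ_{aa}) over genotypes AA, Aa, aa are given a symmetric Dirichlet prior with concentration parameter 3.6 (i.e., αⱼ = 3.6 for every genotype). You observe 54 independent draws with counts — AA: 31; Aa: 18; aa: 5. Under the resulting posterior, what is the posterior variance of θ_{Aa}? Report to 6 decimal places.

0.003377

The Dirichlet prior is conjugate to the Multinomial likelihood: each posterior αⱼ = prior αⱼ + observed count nⱼ.
Posterior concentration: (34.6, 21.6, 8.6), total = 64.8.
Var[θ_j] = α_j(Σα−α_j)/((Σα)²(Σα+1)) = 21.6·43.2/(64.8²·65.8) = 0.003377.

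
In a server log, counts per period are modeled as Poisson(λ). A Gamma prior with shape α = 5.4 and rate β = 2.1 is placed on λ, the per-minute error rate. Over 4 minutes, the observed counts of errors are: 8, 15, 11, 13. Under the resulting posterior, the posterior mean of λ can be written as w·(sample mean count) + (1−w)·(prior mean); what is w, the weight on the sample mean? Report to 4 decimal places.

0.6557

With a Gamma(shape α, rate β) prior, the Poisson likelihood is conjugate: the posterior is Gamma(α + ΣXᵢ, β + n).
Posterior mean = (α₀+S)/(β₀+n) = [n/(β₀+n)]·(S/n) + [β₀/(β₀+n)]·(α₀/β₀), so only n and β₀ enter the weight.
Weight on data w = n/(β₀+n) = 4/(2.1+4) = 4/6.1 = 0.6557.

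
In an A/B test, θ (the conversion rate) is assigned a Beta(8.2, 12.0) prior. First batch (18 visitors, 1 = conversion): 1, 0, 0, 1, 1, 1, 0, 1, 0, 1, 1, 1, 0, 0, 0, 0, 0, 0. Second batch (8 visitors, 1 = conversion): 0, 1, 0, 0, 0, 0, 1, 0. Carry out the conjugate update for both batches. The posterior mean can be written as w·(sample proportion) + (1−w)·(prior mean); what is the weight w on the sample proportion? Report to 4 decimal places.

0.5628

The Beta prior is conjugate to a Binomial/Bernoulli likelihood; the update adds successes to α and failures to β.
Total number of visitors: n = 18 + 8 = 26.
Posterior mean = (α₀+k)/(α₀+β₀+n) = [n/(α₀+β₀+n)]·(k/n) + [(α₀+β₀)/(α₀+β₀+n)]·α₀/(α₀+β₀), so only n and the prior enter the weight.
The weight on the data is w = n/(α₀+β₀+n) = 26/(8.2+12.0+26) = 26/46.2 = 0.5628.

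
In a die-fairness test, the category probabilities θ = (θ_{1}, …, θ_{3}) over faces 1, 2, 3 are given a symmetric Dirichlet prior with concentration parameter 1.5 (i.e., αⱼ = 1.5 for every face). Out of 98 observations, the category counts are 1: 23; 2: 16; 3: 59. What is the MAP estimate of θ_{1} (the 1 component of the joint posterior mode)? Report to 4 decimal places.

The Dirichlet prior is conjugate to the Multinomial likelihood: each posterior αⱼ = prior αⱼ + observed count nⱼ.
Posterior concentration: (24.5, 17.5, 60.5), total = 102.5.
Joint mode component: (α_{1}−1)/(Σα−K) = 23.5/99.5 = 0.2362.

0.2362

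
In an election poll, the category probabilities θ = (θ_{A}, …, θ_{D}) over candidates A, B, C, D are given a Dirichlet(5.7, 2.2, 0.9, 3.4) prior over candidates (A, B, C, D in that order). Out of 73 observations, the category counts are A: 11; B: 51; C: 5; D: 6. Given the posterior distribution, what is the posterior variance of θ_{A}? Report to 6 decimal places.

0.001828

The Dirichlet prior is conjugate to the Multinomial likelihood: each posterior αⱼ = prior αⱼ + observed count nⱼ.
Posterior concentration: (16.7, 53.2, 5.9, 9.4), total = 85.2.
Var[θ_j] = α_j(Σα−α_j)/((Σα)²(Σα+1)) = 16.7·68.5/(85.2²·86.2) = 0.001828.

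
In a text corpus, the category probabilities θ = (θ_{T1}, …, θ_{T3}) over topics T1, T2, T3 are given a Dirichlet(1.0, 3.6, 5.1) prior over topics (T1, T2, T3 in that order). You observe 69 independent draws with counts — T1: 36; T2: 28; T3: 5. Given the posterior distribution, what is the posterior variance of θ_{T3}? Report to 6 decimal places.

The Dirichlet prior is conjugate to the Multinomial likelihood: each posterior αⱼ = prior αⱼ + observed count nⱼ.
Posterior concentration: (37.0, 31.6, 10.1), total = 78.7.
Var[θ_j] = α_j(Σα−α_j)/((Σα)²(Σα+1)) = 10.1·68.6/(78.7²·79.7) = 0.001404.

0.001404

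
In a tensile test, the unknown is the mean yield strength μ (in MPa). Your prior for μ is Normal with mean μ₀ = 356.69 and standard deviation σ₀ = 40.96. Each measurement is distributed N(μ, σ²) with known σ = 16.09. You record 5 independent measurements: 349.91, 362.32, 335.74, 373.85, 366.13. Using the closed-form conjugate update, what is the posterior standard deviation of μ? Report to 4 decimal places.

7.0871

For Normal data with known variance σ², a Normal(μ₀, σ₀²) prior on μ is conjugate. Posterior precision = 1/σ₀² + n/σ²; posterior mean is the precision-weighted average of μ₀ and x̄.
σ₀² = 40.96² = 1677.7216, σ² = 16.09² = 258.8881; σ² + n·σ₀² = 258.8881 + 5·1677.7216 = 8647.4961.
Posterior precision = 1/σ₀² + n/σ² = 1/1677.7216 + 5/258.8881 = (σ² + n·σ₀²)/(σ₀²σ²) = 8647.4961/(1677.7216·258.8881); posterior variance σₙ² = σ₀²σ²/(σ² + n·σ₀²) = 1677.7216·258.8881/8647.4961 = 50.227505.
Posterior SD = √σₙ² = √(1677.7216·258.8881/8647.4961) = 7.0871.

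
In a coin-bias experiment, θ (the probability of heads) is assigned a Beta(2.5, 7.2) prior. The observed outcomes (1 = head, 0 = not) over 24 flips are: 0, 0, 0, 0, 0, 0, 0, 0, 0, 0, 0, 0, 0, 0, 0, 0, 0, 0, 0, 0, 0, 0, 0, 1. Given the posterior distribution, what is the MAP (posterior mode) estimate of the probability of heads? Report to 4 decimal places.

0.0789

The Beta prior is conjugate to a Binomial/Bernoulli likelihood; the update adds successes to α and failures to β.
Posterior: Beta(α+k, β+n−k) = Beta(2.5+1, 7.2+23) = Beta(3.5, 30.2).
Mode of Beta(a,b) for a,b>1 is (a−1)/(a+b−2) = 2.5/31.7 = 0.0789.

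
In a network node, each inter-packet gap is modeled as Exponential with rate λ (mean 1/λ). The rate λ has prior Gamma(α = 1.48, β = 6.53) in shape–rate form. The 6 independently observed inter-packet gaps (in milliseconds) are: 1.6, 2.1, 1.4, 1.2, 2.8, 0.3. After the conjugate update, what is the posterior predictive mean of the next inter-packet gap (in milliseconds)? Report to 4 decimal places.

With a Gamma(shape α, rate β) prior on the exponential rate λ, the posterior after n observations with total T = Σxᵢ is Gamma(α+n, β+T).
Sum of observations T = 9.4 milliseconds; n = 6.
Posterior: Gamma(1.48+6, 6.53+9.4) = Gamma(7.48, 15.93).
The predictive distribution for the next observation is Lomax; its mean is β/(α−1) = 15.93/6.48 = 2.4583.

2.4583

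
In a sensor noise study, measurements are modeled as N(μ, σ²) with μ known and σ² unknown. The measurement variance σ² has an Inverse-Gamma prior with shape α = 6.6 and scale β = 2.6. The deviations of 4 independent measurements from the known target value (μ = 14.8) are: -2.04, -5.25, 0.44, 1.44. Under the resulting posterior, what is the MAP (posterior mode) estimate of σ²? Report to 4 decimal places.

With known mean μ and an Inverse-Gamma(α, β) prior on σ², the Normal likelihood is conjugate: posterior is Inv-Gamma(α + n/2, β + Σ(xᵢ−μ)²/2).
Σ(xᵢ−μ)² = (-2.04)² + (-5.25)² + (0.44)² + (1.44)² = 33.9913.
Posterior: Inv-Gamma(6.6 + 4/2, 2.6 + 33.9913/2) = Inv-Gamma(8.60, 19.59565).
Mode = β/(α+1) = 19.59565/9.60 = 2.0412.

2.0412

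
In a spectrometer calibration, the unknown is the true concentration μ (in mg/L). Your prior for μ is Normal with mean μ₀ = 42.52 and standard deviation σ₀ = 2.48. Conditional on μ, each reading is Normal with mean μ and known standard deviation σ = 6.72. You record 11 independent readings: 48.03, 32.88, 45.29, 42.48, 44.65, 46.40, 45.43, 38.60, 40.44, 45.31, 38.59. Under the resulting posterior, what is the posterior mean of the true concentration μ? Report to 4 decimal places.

42.5407

For Normal data with known variance σ², a Normal(μ₀, σ₀²) prior on μ is conjugate. Posterior precision = 1/σ₀² + n/σ²; posterior mean is the precision-weighted average of μ₀ and x̄.
Σxᵢ = 48.03 + 32.88 + 45.29 + 42.48 + 44.65 + 46.40 + 45.43 + 38.60 + 40.44 + 45.31 + 38.59 = 468.1, so n·x̄ = 468.1.
σ₀² = 2.48² = 6.1504, σ² = 6.72² = 45.1584; σ² + n·σ₀² = 45.1584 + 11·6.1504 = 112.8128.
Posterior mean = (μ₀/σ₀² + n·x̄/σ²)/(1/σ₀² + n/σ²) = (σ²·μ₀ + σ₀²·n·x̄)/(σ² + n·σ₀²) = (45.1584·42.52 + 6.1504·468.1)/112.8128 = 4799.137408/112.8128 = 42.5407.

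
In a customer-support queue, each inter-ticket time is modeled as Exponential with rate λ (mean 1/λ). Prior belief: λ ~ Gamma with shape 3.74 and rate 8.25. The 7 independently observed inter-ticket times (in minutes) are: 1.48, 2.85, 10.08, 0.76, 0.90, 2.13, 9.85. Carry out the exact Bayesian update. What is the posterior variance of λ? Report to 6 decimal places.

With a Gamma(shape α, rate β) prior on the exponential rate λ, the posterior after n observations with total T = Σxᵢ is Gamma(α+n, β+T).
Sum of observations T = 28.05 minutes; n = 7.
Posterior: Gamma(3.74+7, 8.25+28.05) = Gamma(10.74, 36.30).
Var = α/β² = 0.008151.

0.008151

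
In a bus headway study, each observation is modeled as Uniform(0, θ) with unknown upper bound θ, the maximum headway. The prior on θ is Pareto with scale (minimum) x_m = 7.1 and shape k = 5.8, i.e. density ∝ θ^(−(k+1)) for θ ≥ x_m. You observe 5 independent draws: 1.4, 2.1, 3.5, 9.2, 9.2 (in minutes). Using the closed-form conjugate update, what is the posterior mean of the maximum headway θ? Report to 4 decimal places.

10.1388

A Pareto(scale x_m, shape k) prior on the upper bound θ of Uniform(0, θ) is conjugate: posterior is Pareto(max(x_m, max xᵢ), k + n).
Sample maximum = 9.2; prior scale x_m = 7.1 → posterior scale = max = 9.2.
Posterior shape = 5.8 + 5 = 10.8.
E[θ|data] = k·x_m/(k−1) = 10.8·9.2/9.8 = 10.1388.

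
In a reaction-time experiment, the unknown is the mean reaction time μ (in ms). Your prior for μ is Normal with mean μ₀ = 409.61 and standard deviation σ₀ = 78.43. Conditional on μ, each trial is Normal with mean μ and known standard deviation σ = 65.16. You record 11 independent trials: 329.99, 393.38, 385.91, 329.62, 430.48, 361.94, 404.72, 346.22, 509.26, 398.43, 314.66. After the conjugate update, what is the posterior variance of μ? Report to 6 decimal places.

363.194168

For Normal data with known variance σ², a Normal(μ₀, σ₀²) prior on μ is conjugate. Posterior precision = 1/σ₀² + n/σ²; posterior mean is the precision-weighted average of μ₀ and x̄.
σ₀² = 78.43² = 6151.2649, σ² = 65.16² = 4245.8256; σ² + n·σ₀² = 4245.8256 + 11·6151.2649 = 71909.7395.
Posterior precision = 1/σ₀² + n/σ² = 1/6151.2649 + 11/4245.8256 = (σ² + n·σ₀²)/(σ₀²σ²) = 71909.7395/(6151.2649·4245.8256); posterior variance σₙ² = σ₀²σ²/(σ² + n·σ₀²) = 6151.2649·4245.8256/71909.7395 = 363.194168.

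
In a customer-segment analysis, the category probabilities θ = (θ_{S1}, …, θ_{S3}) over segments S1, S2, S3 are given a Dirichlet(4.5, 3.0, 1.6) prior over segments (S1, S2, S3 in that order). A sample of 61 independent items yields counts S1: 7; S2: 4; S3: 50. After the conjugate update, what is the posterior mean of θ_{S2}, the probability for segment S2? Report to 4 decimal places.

The Dirichlet prior is conjugate to the Multinomial likelihood: each posterior αⱼ = prior αⱼ + observed count nⱼ.
Posterior concentration: (11.5, 7.0, 51.6), total = 70.1.
E[θ_{S2}|data] = α_{S2}/Σα = 7.0/70.1 = 0.0999.

0.0999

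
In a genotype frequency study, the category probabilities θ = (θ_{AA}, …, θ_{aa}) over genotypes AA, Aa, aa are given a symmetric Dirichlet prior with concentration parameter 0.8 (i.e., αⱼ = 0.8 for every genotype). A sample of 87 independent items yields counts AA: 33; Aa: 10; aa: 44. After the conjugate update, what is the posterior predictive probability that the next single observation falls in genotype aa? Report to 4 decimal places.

0.5011

The Dirichlet prior is conjugate to the Multinomial likelihood: each posterior αⱼ = prior αⱼ + observed count nⱼ.
Posterior concentration: (33.8, 10.8, 44.8), total = 89.4.
P(next = aa | data) = α_{aa}/Σα = 0.5011.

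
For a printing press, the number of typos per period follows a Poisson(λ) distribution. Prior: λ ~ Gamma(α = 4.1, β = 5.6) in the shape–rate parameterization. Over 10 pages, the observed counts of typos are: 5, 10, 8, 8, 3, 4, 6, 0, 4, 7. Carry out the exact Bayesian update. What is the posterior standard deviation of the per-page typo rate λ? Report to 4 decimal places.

0.4928

With a Gamma(shape α, rate β) prior, the Poisson likelihood is conjugate: the posterior is Gamma(α + ΣXᵢ, β + n).
Sum of counts S = 55 over n = 10 pages.
Posterior: Gamma(α+S, β+n) = Gamma(4.1+55, 5.6+10) = Gamma(59.1, 15.6).
SD = √α/β = √59.1/15.6 = 0.4928.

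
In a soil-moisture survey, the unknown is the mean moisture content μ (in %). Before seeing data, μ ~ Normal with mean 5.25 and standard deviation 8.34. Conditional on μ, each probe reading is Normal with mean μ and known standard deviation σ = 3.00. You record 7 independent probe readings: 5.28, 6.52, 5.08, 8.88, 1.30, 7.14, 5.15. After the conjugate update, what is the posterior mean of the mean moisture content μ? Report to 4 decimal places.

5.6147

For Normal data with known variance σ², a Normal(μ₀, σ₀²) prior on μ is conjugate. Posterior precision = 1/σ₀² + n/σ²; posterior mean is the precision-weighted average of μ₀ and x̄.
Σxᵢ = 5.28 + 6.52 + 5.08 + 8.88 + 1.30 + 7.14 + 5.15 = 39.35, so n·x̄ = 39.35.
σ₀² = 8.34² = 69.5556, σ² = 3.00² = 9; σ² + n·σ₀² = 9 + 7·69.5556 = 495.8892.
Posterior mean = (μ₀/σ₀² + n·x̄/σ²)/(1/σ₀² + n/σ²) = (σ²·μ₀ + σ₀²·n·x̄)/(σ² + n·σ₀²) = (9·5.25 + 69.5556·39.35)/495.8892 = 2784.26286/495.8892 = 5.6147.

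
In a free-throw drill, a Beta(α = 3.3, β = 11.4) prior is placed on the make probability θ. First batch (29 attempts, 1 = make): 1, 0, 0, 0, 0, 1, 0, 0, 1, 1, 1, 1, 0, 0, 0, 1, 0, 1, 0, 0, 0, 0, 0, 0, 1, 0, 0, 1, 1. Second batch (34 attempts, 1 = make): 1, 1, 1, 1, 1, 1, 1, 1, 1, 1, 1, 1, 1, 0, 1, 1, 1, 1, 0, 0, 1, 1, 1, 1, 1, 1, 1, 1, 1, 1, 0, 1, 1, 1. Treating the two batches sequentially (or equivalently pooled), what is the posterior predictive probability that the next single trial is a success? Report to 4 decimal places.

0.5701

The Beta prior is conjugate to a Binomial/Bernoulli likelihood; the update adds successes to α and failures to β.
After batch 1: Beta(3.3+11, 11.4+18) = Beta(14.3, 29.4).
After batch 2: Beta(14.3+30, 29.4+4) = Beta(44.3, 33.4).
For a single future Bernoulli trial, P(success | data) = α/(α+β) = 0.5701.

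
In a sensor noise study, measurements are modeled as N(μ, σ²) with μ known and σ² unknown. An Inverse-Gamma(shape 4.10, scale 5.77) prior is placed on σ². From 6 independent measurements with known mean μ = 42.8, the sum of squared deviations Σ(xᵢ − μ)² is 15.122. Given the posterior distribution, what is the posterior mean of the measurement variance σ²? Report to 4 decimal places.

With known mean μ and an Inverse-Gamma(α, β) prior on σ², the Normal likelihood is conjugate: posterior is Inv-Gamma(α + n/2, β + Σ(xᵢ−μ)²/2).
Posterior: Inv-Gamma(4.10 + 6/2, 5.77 + 15.122/2) = Inv-Gamma(7.10, 13.3310).
E[σ²|data] = β/(α−1) = 13.3310/6.10 = 2.1854.

2.1854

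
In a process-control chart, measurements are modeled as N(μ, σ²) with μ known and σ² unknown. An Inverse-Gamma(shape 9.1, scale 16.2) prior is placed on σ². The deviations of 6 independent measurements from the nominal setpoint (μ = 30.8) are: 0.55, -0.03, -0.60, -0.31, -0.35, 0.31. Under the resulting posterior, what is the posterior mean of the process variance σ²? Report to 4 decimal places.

1.5035

With known mean μ and an Inverse-Gamma(α, β) prior on σ², the Normal likelihood is conjugate: posterior is Inv-Gamma(α + n/2, β + Σ(xᵢ−μ)²/2).
Σ(xᵢ−μ)² = (0.55)² + (-0.03)² + (-0.60)² + (-0.31)² + (-0.35)² + (0.31)² = 0.9781.
Posterior: Inv-Gamma(9.1 + 6/2, 16.2 + 0.9781/2) = Inv-Gamma(12.10, 16.68905).
E[σ²|data] = β/(α−1) = 16.68905/11.10 = 1.5035.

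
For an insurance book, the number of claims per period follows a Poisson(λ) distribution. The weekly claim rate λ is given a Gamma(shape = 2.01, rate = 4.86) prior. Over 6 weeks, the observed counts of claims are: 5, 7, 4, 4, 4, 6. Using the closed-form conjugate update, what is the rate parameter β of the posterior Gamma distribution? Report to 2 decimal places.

10.86

With a Gamma(shape α, rate β) prior, the Poisson likelihood is conjugate: the posterior is Gamma(α + ΣXᵢ, β + n).
Sum of counts S = 30 over n = 6 weeks.
Posterior: Gamma(α+S, β+n) = Gamma(2.01+30, 4.86+6) = Gamma(32.01, 10.86).
Posterior β = 10.86.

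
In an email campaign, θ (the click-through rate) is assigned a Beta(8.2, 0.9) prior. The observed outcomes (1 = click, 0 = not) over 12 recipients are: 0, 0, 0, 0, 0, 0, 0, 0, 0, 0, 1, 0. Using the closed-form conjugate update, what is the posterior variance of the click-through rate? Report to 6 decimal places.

0.011127

The Beta prior is conjugate to a Binomial/Bernoulli likelihood; the update adds successes to α and failures to β.
Posterior: Beta(α+k, β+n−k) = Beta(8.2+1, 0.9+11) = Beta(9.2, 11.9).
Var = αβ/((α+β)²(α+β+1)) = 9.2·11.9/(21.1²·22.1) = 0.011127.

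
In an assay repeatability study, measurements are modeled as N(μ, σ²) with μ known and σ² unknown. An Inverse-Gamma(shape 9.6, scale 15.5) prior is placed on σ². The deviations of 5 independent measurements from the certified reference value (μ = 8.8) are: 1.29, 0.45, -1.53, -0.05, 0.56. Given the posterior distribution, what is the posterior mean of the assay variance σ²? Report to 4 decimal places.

1.6002

With known mean μ and an Inverse-Gamma(α, β) prior on σ², the Normal likelihood is conjugate: posterior is Inv-Gamma(α + n/2, β + Σ(xᵢ−μ)²/2).
Σ(xᵢ−μ)² = (1.29)² + (0.45)² + (-1.53)² + (-0.05)² + (0.56)² = 4.5236.
Posterior: Inv-Gamma(9.6 + 5/2, 15.5 + 4.5236/2) = Inv-Gamma(12.10, 17.76180).
E[σ²|data] = β/(α−1) = 17.76180/11.10 = 1.6002.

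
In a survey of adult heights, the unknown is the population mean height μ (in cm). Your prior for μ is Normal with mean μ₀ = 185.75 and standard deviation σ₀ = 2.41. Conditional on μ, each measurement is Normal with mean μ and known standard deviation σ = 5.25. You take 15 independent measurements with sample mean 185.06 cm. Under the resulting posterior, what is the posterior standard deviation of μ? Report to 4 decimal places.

1.1815

For Normal data with known variance σ², a Normal(μ₀, σ₀²) prior on μ is conjugate. Posterior precision = 1/σ₀² + n/σ²; posterior mean is the precision-weighted average of μ₀ and x̄.
σ₀² = 2.41² = 5.8081, σ² = 5.25² = 27.5625; σ² + n·σ₀² = 27.5625 + 15·5.8081 = 114.684.
Posterior precision = 1/σ₀² + n/σ² = 1/5.8081 + 15/27.5625 = (σ² + n·σ₀²)/(σ₀²σ²) = 114.684/(5.8081·27.5625); posterior variance σₙ² = σ₀²σ²/(σ² + n·σ₀²) = 5.8081·27.5625/114.684 = 1.395886.
Posterior SD = √σₙ² = √(5.8081·27.5625/114.684) = 1.1815.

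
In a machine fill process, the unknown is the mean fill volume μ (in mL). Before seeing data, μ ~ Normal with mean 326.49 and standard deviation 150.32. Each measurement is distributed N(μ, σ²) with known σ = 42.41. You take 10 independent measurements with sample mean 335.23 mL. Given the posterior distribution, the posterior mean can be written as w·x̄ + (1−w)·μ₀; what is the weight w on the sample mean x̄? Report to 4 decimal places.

0.9921

For Normal data with known variance σ², a Normal(μ₀, σ₀²) prior on μ is conjugate. Posterior precision = 1/σ₀² + n/σ²; posterior mean is the precision-weighted average of μ₀ and x̄.
σ₀² = 150.32² = 22596.1024, σ² = 42.41² = 1798.6081. Prior precision 1/σ₀² = 1/22596.1024; data precision n/σ² = 10/1798.6081.
w = (n/σ²)/(1/σ₀² + n/σ²) = n·σ₀²/(σ² + n·σ₀²) = 10·22596.1024/(1798.6081 + 10·22596.1024) = 225961.024/227759.6321 = 0.9921.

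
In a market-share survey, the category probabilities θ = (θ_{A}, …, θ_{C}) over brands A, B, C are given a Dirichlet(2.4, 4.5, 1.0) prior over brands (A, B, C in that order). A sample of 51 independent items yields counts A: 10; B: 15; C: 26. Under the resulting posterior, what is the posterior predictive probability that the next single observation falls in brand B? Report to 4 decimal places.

0.3311

The Dirichlet prior is conjugate to the Multinomial likelihood: each posterior αⱼ = prior αⱼ + observed count nⱼ.
Posterior concentration: (12.4, 19.5, 27.0), total = 58.9.
P(next = B | data) = α_{B}/Σα = 0.3311.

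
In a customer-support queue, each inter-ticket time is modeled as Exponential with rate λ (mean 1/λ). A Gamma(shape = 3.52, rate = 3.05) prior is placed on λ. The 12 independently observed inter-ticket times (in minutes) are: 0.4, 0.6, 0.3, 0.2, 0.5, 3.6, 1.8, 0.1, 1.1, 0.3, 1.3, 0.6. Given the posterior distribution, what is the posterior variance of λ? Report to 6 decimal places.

With a Gamma(shape α, rate β) prior on the exponential rate λ, the posterior after n observations with total T = Σxᵢ is Gamma(α+n, β+T).
Sum of observations T = 10.8 minutes; n = 12.
Posterior: Gamma(3.52+12, 3.05+10.8) = Gamma(15.52, 13.85).
Var = α/β² = 0.080908.

0.080908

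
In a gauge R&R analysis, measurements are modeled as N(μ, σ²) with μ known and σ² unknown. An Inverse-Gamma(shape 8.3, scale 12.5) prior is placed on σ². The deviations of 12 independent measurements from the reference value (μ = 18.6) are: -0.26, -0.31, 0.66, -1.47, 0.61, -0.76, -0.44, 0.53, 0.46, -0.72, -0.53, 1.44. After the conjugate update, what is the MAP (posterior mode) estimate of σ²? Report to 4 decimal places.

1.0545

With known mean μ and an Inverse-Gamma(α, β) prior on σ², the Normal likelihood is conjugate: posterior is Inv-Gamma(α + n/2, β + Σ(xᵢ−μ)²/2).
Σ(xᵢ−μ)² = (-0.26)² + (-0.31)² + (0.66)² + (-1.47)² + (0.61)² + (-0.76)² + (-0.44)² + (0.53)² + (0.46)² + (-0.72)² + (-0.53)² + (1.44)² = 7.2689.
Posterior: Inv-Gamma(8.3 + 12/2, 12.5 + 7.2689/2) = Inv-Gamma(14.30, 16.13445).
Mode = β/(α+1) = 16.13445/15.30 = 1.0545.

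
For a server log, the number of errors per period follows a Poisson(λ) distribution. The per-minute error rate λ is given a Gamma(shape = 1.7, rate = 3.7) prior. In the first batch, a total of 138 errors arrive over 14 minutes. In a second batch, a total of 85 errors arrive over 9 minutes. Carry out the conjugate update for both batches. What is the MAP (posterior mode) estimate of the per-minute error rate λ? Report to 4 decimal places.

8.3783

With a Gamma(shape α, rate β) prior, the Poisson likelihood is conjugate: the posterior is Gamma(α + ΣXᵢ, β + n).
After batch 1: Gamma(α+S, β+n) = Gamma(1.7+138, 3.7+14) = Gamma(139.7, 17.7).
After batch 2: Gamma(α+S, β+n) = Gamma(139.7+85, 17.7+9) = Gamma(224.7, 26.7).
Mode of Gamma(α,β) for α≥1 is (α−1)/β = 223.7/26.7 = 8.3783.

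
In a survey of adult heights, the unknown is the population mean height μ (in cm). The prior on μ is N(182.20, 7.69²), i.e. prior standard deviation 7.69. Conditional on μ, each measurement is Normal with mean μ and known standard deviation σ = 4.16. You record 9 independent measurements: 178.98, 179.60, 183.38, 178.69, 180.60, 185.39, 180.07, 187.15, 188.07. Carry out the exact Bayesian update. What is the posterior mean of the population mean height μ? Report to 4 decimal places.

For Normal data with known variance σ², a Normal(μ₀, σ₀²) prior on μ is conjugate. Posterior precision = 1/σ₀² + n/σ²; posterior mean is the precision-weighted average of μ₀ and x̄.
Σxᵢ = 178.98 + 179.60 + 183.38 + 178.69 + 180.60 + 185.39 + 180.07 + 187.15 + 188.07 = 1641.93, so n·x̄ = 1641.93.
σ₀² = 7.69² = 59.1361, σ² = 4.16² = 17.3056; σ² + n·σ₀² = 17.3056 + 9·59.1361 = 549.5305.
Posterior mean = (μ₀/σ₀² + n·x̄/σ²)/(1/σ₀² + n/σ²) = (σ²·μ₀ + σ₀²·n·x̄)/(σ² + n·σ₀²) = (17.3056·182.20 + 59.1361·1641.93)/549.5305 = 100250.416993/549.5305 = 182.4292.

182.4292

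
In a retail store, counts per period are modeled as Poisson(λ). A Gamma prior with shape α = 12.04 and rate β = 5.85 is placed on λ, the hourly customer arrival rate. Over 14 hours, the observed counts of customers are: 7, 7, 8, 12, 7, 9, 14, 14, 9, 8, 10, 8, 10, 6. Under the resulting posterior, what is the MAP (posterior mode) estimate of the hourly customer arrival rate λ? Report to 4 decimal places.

With a Gamma(shape α, rate β) prior, the Poisson likelihood is conjugate: the posterior is Gamma(α + ΣXᵢ, β + n).
Sum of counts S = 129 over n = 14 hours.
Posterior: Gamma(α+S, β+n) = Gamma(12.04+129, 5.85+14) = Gamma(141.04, 19.85).
Mode of Gamma(α,β) for α≥1 is (α−1)/β = 140.04/19.85 = 7.0549.

7.0549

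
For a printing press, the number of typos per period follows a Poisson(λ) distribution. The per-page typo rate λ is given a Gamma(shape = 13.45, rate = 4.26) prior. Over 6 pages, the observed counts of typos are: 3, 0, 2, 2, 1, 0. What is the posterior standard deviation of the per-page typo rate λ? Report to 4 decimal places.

With a Gamma(shape α, rate β) prior, the Poisson likelihood is conjugate: the posterior is Gamma(α + ΣXᵢ, β + n).
Sum of counts S = 8 over n = 6 pages.
Posterior: Gamma(α+S, β+n) = Gamma(13.45+8, 4.26+6) = Gamma(21.45, 10.26).
SD = √α/β = √21.45/10.26 = 0.4514.

0.4514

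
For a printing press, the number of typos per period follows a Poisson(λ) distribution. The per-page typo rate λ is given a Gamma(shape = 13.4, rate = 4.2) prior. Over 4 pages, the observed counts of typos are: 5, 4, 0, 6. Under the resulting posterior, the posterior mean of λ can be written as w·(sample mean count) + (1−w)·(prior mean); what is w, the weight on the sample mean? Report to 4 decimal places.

With a Gamma(shape α, rate β) prior, the Poisson likelihood is conjugate: the posterior is Gamma(α + ΣXᵢ, β + n).
Posterior mean = (α₀+S)/(β₀+n) = [n/(β₀+n)]·(S/n) + [β₀/(β₀+n)]·(α₀/β₀), so only n and β₀ enter the weight.
Weight on data w = n/(β₀+n) = 4/(4.2+4) = 4/8.2 = 0.4878.

0.4878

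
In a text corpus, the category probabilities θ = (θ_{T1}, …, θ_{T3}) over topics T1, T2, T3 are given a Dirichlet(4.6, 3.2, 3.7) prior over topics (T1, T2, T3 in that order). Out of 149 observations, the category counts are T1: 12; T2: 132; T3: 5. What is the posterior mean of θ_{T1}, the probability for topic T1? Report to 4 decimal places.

0.1034

The Dirichlet prior is conjugate to the Multinomial likelihood: each posterior αⱼ = prior αⱼ + observed count nⱼ.
Posterior concentration: (16.6, 135.2, 8.7), total = 160.5.
E[θ_{T1}|data] = α_{T1}/Σα = 16.6/160.5 = 0.1034.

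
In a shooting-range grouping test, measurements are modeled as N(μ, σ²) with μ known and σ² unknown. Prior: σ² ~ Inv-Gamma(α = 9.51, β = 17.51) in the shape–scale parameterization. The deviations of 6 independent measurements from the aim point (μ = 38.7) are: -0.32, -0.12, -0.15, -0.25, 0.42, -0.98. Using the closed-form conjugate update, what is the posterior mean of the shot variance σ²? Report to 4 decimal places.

1.5794

With known mean μ and an Inverse-Gamma(α, β) prior on σ², the Normal likelihood is conjugate: posterior is Inv-Gamma(α + n/2, β + Σ(xᵢ−μ)²/2).
Σ(xᵢ−μ)² = (-0.32)² + (-0.12)² + (-0.15)² + (-0.25)² + (0.42)² + (-0.98)² = 1.3386.
Posterior: Inv-Gamma(9.51 + 6/2, 17.51 + 1.3386/2) = Inv-Gamma(12.51, 18.17930).
E[σ²|data] = β/(α−1) = 18.17930/11.51 = 1.5794.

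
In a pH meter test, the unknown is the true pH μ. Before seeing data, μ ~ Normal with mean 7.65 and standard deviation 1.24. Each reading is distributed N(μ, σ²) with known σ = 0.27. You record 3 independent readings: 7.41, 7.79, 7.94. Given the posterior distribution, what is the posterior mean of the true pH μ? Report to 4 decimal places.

7.7123

For Normal data with known variance σ², a Normal(μ₀, σ₀²) prior on μ is conjugate. Posterior precision = 1/σ₀² + n/σ²; posterior mean is the precision-weighted average of μ₀ and x̄.
Σxᵢ = 7.41 + 7.79 + 7.94 = 23.14, so n·x̄ = 23.14.
σ₀² = 1.24² = 1.5376, σ² = 0.27² = 0.0729; σ² + n·σ₀² = 0.0729 + 3·1.5376 = 4.6857.
Posterior mean = (μ₀/σ₀² + n·x̄/σ²)/(1/σ₀² + n/σ²) = (σ²·μ₀ + σ₀²·n·x̄)/(σ² + n·σ₀²) = (0.0729·7.65 + 1.5376·23.14)/4.6857 = 36.137749/4.6857 = 7.7123.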